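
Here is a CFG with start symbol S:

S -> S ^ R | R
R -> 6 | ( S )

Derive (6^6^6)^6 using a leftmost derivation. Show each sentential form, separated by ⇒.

S ⇒ S^R   [S -> S ^ R]
S^R ⇒ R^R   [S -> R]
R^R ⇒ (S)^R   [R -> ( S )]
(S)^R ⇒ (S^R)^R   [S -> S ^ R]
(S^R)^R ⇒ (S^R^R)^R   [S -> S ^ R]
(S^R^R)^R ⇒ (R^R^R)^R   [S -> R]
(R^R^R)^R ⇒ (6^R^R)^R   [R -> 6]
(6^R^R)^R ⇒ (6^6^R)^R   [R -> 6]
(6^6^R)^R ⇒ (6^6^6)^R   [R -> 6]
(6^6^6)^R ⇒ (6^6^6)^6   [R -> 6]

S⇒S^R⇒R^R⇒(S)^R⇒(S^R)^R⇒(S^R^R)^R⇒(R^R^R)^R⇒(6^R^R)^R⇒(6^6^R)^R⇒(6^6^6)^R⇒(6^6^6)^6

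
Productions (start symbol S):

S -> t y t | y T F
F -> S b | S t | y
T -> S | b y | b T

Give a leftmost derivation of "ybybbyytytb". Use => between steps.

S => yTF => ybTF => ybSF => ybyTFF => ybybTFF => ybybbyFF => ybybbyyF => ybybbyySb => ybybbyytytb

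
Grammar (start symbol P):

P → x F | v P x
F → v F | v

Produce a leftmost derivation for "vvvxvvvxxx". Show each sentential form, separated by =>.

P=>vPx=>vvPxx=>vvvPxxx=>vvvxFxxx=>vvvxvFxxx=>vvvxvvFxxx=>vvvxvvvxxx

P => vPx   [P → v P x]
vPx => vvPxx   [P → v P x]
vvPxx => vvvPxxx   [P → v P x]
vvvPxxx => vvvxFxxx   [P → x F]
vvvxFxxx => vvvxvFxxx   [F → v F]
vvvxvFxxx => vvvxvvFxxx   [F → v F]
vvvxvvFxxx => vvvxvvvxxx   [F → v]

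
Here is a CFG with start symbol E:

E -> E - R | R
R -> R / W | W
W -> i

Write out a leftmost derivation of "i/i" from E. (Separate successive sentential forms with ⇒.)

E ⇒ R ⇒ R/W ⇒ W/W ⇒ i/W ⇒ i/i

E ⇒ R   [E -> R]
R ⇒ R/W   [R -> R / W]
R/W ⇒ W/W   [R -> W]
W/W ⇒ i/W   [W -> i]
i/W ⇒ i/i   [W -> i]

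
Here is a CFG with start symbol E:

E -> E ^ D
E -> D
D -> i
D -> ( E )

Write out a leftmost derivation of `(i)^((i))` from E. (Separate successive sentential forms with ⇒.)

E⇒E^D⇒D^D⇒(E)^D⇒(D)^D⇒(i)^D⇒(i)^(E)⇒(i)^(D)⇒(i)^((E))⇒(i)^((D))⇒(i)^((i))

E ⇒ E^D   [E -> E ^ D]
E^D ⇒ D^D   [E -> D]
D^D ⇒ (E)^D   [D -> ( E )]
(E)^D ⇒ (D)^D   [E -> D]
(D)^D ⇒ (i)^D   [D -> i]
(i)^D ⇒ (i)^(E)   [D -> ( E )]
(i)^(E) ⇒ (i)^(D)   [E -> D]
(i)^(D) ⇒ (i)^((E))   [D -> ( E )]
(i)^((E)) ⇒ (i)^((D))   [E -> D]
(i)^((D)) ⇒ (i)^((i))   [D -> i]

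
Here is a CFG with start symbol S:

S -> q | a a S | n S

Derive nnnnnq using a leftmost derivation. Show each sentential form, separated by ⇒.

S ⇒ nS   [S -> n S]
nS ⇒ nnS   [S -> n S]
nnS ⇒ nnnS   [S -> n S]
nnnS ⇒ nnnnS   [S -> n S]
nnnnS ⇒ nnnnnS   [S -> n S]
nnnnnS ⇒ nnnnnq   [S -> q]

S⇒nS⇒nnS⇒nnnS⇒nnnnS⇒nnnnnS⇒nnnnnq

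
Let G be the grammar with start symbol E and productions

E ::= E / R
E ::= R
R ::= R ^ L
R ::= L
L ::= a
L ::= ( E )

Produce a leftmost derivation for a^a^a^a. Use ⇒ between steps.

E ⇒ R   [E ::= R]
R ⇒ R^L   [R ::= R ^ L]
R^L ⇒ R^L^L   [R ::= R ^ L]
R^L^L ⇒ R^L^L^L   [R ::= R ^ L]
R^L^L^L ⇒ L^L^L^L   [R ::= L]
L^L^L^L ⇒ a^L^L^L   [L ::= a]
a^L^L^L ⇒ a^a^L^L   [L ::= a]
a^a^L^L ⇒ a^a^a^L   [L ::= a]
a^a^a^L ⇒ a^a^a^a   [L ::= a]

E⇒R⇒R^L⇒R^L^L⇒R^L^L^L⇒L^L^L^L⇒a^L^L^L⇒a^a^L^L⇒a^a^a^L⇒a^a^a^a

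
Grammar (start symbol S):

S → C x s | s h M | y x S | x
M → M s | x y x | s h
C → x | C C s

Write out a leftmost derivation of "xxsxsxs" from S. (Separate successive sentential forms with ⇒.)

S ⇒ Cxs   [S → C x s]
Cxs ⇒ CCsxs   [C → C C s]
CCsxs ⇒ CCsCsxs   [C → C C s]
CCsCsxs ⇒ xCsCsxs   [C → x]
xCsCsxs ⇒ xxsCsxs   [C → x]
xxsCsxs ⇒ xxsxsxs   [C → x]

S ⇒ Cxs ⇒ CCsxs ⇒ CCsCsxs ⇒ xCsCsxs ⇒ xxsCsxs ⇒ xxsxsxs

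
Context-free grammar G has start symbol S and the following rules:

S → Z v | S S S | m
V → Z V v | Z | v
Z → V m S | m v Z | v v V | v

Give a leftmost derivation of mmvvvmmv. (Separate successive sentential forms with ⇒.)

S ⇒ SSS   [S → S S S]
SSS ⇒ mSS   [S → m]
mSS ⇒ mmS   [S → m]
mmS ⇒ mmZv   [S → Z v]
mmZv ⇒ mmVmSv   [Z → V m S]
mmVmSv ⇒ mmZVvmSv   [V → Z V v]
mmZVvmSv ⇒ mmvVvmSv   [Z → v]
mmvVvmSv ⇒ mmvvvmSv   [V → v]
mmvvvmSv ⇒ mmvvvmmv   [S → m]

S ⇒ SSS ⇒ mSS ⇒ mmS ⇒ mmZv ⇒ mmVmSv ⇒ mmZVvmSv ⇒ mmvVvmSv ⇒ mmvvvmSv ⇒ mmvvvmmv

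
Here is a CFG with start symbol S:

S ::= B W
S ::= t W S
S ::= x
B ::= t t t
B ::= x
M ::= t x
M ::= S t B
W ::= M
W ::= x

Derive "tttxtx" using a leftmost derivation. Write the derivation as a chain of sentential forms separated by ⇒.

S ⇒ BW ⇒ tttW ⇒ tttM ⇒ tttStB ⇒ tttxtB ⇒ tttxtx

S ⇒ BW   [S ::= B W]
BW ⇒ tttW   [B ::= t t t]
tttW ⇒ tttM   [W ::= M]
tttM ⇒ tttStB   [M ::= S t B]
tttStB ⇒ tttxtB   [S ::= x]
tttxtB ⇒ tttxtx   [B ::= x]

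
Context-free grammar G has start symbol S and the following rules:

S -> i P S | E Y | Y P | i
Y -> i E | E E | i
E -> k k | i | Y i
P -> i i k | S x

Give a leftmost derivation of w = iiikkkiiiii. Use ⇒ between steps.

S ⇒ iPS   [S -> i P S]
iPS ⇒ iiikS   [P -> i i k]
iiikS ⇒ iiikEY   [S -> E Y]
iiikEY ⇒ iiikkkY   [E -> k k]
iiikkkY ⇒ iiikkkEE   [Y -> E E]
iiikkkEE ⇒ iiikkkYiE   [E -> Y i]
iiikkkYiE ⇒ iiikkkiEiE   [Y -> i E]
iiikkkiEiE ⇒ iiikkkiiiE   [E -> i]
iiikkkiiiE ⇒ iiikkkiiiYi   [E -> Y i]
iiikkkiiiYi ⇒ iiikkkiiiii   [Y -> i]

S⇒iPS⇒iiikS⇒iiikEY⇒iiikkkY⇒iiikkkEE⇒iiikkkYiE⇒iiikkkiEiE⇒iiikkkiiiE⇒iiikkkiiiYi⇒iiikkkiiiii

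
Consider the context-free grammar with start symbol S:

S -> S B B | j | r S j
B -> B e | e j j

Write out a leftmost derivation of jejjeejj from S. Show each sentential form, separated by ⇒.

S ⇒ SBB   [S -> S B B]
SBB ⇒ jBB   [S -> j]
jBB ⇒ jBeB   [B -> B e]
jBeB ⇒ jejjeB   [B -> e j j]
jejjeB ⇒ jejjeejj   [B -> e j j]

S⇒SBB⇒jBB⇒jBeB⇒jejjeB⇒jejjeejj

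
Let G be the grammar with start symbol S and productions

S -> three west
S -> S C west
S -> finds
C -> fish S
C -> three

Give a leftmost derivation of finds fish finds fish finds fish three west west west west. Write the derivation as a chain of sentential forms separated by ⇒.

S ⇒ S C west ⇒ finds C west ⇒ finds fish S west ⇒ finds fish S C west west ⇒ finds fish finds C west west ⇒ finds fish finds fish S west west ⇒ finds fish finds fish S C west west west ⇒ finds fish finds fish finds C west west west ⇒ finds fish finds fish finds fish S west west west ⇒ finds fish finds fish finds fish three west west west west

S ⇒ S C west   [S -> S C west]
S C west ⇒ finds C west   [S -> finds]
finds C west ⇒ finds fish S west   [C -> fish S]
finds fish S west ⇒ finds fish S C west west   [S -> S C west]
finds fish S C west west ⇒ finds fish finds C west west   [S -> finds]
finds fish finds C west west ⇒ finds fish finds fish S west west   [C -> fish S]
finds fish finds fish S west west ⇒ finds fish finds fish S C west west west   [S -> S C west]
finds fish finds fish S C west west west ⇒ finds fish finds fish finds C west west west   [S -> finds]
finds fish finds fish finds C west west west ⇒ finds fish finds fish finds fish S west west west   [C -> fish S]
finds fish finds fish finds fish S west west west ⇒ finds fish finds fish finds fish three west west west west   [S -> three west]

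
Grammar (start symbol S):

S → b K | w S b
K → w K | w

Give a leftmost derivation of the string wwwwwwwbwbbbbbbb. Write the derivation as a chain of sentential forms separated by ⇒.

S ⇒ wSb   [S → w S b]
wSb ⇒ wwSbb   [S → w S b]
wwSbb ⇒ wwwSbbb   [S → w S b]
wwwSbbb ⇒ wwwwSbbbb   [S → w S b]
wwwwSbbbb ⇒ wwwwwSbbbbb   [S → w S b]
wwwwwSbbbbb ⇒ wwwwwwSbbbbbb   [S → w S b]
wwwwwwSbbbbbb ⇒ wwwwwwwSbbbbbbb   [S → w S b]
wwwwwwwSbbbbbbb ⇒ wwwwwwwbKbbbbbbb   [S → b K]
wwwwwwwbKbbbbbbb ⇒ wwwwwwwbwbbbbbbb   [K → w]

S ⇒ wSb ⇒ wwSbb ⇒ wwwSbbb ⇒ wwwwSbbbb ⇒ wwwwwSbbbbb ⇒ wwwwwwSbbbbbb ⇒ wwwwwwwSbbbbbbb ⇒ wwwwwwwbKbbbbbbb ⇒ wwwwwwwbwbbbbbbb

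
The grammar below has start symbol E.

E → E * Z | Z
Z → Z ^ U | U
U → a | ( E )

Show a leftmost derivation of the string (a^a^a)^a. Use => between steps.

E => Z   [E → Z]
Z => Z^U   [Z → Z ^ U]
Z^U => U^U   [Z → U]
U^U => (E)^U   [U → ( E )]
(E)^U => (Z)^U   [E → Z]
(Z)^U => (Z^U)^U   [Z → Z ^ U]
(Z^U)^U => (Z^U^U)^U   [Z → Z ^ U]
(Z^U^U)^U => (U^U^U)^U   [Z → U]
(U^U^U)^U => (a^U^U)^U   [U → a]
(a^U^U)^U => (a^a^U)^U   [U → a]
(a^a^U)^U => (a^a^a)^U   [U → a]
(a^a^a)^U => (a^a^a)^a   [U → a]

E => Z => Z^U => U^U => (E)^U => (Z)^U => (Z^U)^U => (Z^U^U)^U => (U^U^U)^U => (a^U^U)^U => (a^a^U)^U => (a^a^a)^U => (a^a^a)^a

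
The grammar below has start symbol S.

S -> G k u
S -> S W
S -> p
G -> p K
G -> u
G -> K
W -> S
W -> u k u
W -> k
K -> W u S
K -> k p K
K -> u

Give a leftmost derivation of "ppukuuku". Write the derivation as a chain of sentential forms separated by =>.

S => SW   [S -> S W]
SW => SWW   [S -> S W]
SWW => pWW   [S -> p]
pWW => pSW   [W -> S]
pSW => pSWW   [S -> S W]
pSWW => ppWW   [S -> p]
ppWW => ppukuW   [W -> u k u]
ppukuW => ppukuuku   [W -> u k u]

S=>SW=>SWW=>pWW=>pSW=>pSWW=>ppWW=>ppukuW=>ppukuuku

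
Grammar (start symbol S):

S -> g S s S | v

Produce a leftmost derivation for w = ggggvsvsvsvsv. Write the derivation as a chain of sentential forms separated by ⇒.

S ⇒ gSsS   [S -> g S s S]
gSsS ⇒ ggSsSsS   [S -> g S s S]
ggSsSsS ⇒ gggSsSsSsS   [S -> g S s S]
gggSsSsSsS ⇒ ggggSsSsSsSsS   [S -> g S s S]
ggggSsSsSsSsS ⇒ ggggvsSsSsSsS   [S -> v]
ggggvsSsSsSsS ⇒ ggggvsvsSsSsS   [S -> v]
ggggvsvsSsSsS ⇒ ggggvsvsvsSsS   [S -> v]
ggggvsvsvsSsS ⇒ ggggvsvsvsvsS   [S -> v]
ggggvsvsvsvsS ⇒ ggggvsvsvsvsv   [S -> v]

S ⇒ gSsS ⇒ ggSsSsS ⇒ gggSsSsSsS ⇒ ggggSsSsSsSsS ⇒ ggggvsSsSsSsS ⇒ ggggvsvsSsSsS ⇒ ggggvsvsvsSsS ⇒ ggggvsvsvsvsS ⇒ ggggvsvsvsvsv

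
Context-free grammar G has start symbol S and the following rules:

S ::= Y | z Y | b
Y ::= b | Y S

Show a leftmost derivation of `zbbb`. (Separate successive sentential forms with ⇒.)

S ⇒ zY ⇒ zYS ⇒ zYSS ⇒ zbSS ⇒ zbbS ⇒ zbbY ⇒ zbbb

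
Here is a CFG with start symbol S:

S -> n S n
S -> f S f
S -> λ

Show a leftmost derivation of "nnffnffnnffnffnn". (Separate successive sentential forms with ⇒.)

S⇒nSn⇒nnSnn⇒nnfSfnn⇒nnffSffnn⇒nnffnSnffnn⇒nnffnfSfnffnn⇒nnffnffSffnffnn⇒nnffnffnSnffnffnn⇒nnffnffnnffnffnn

S ⇒ nSn   [S -> n S n]
nSn ⇒ nnSnn   [S -> n S n]
nnSnn ⇒ nnfSfnn   [S -> f S f]
nnfSfnn ⇒ nnffSffnn   [S -> f S f]
nnffSffnn ⇒ nnffnSnffnn   [S -> n S n]
nnffnSnffnn ⇒ nnffnfSfnffnn   [S -> f S f]
nnffnfSfnffnn ⇒ nnffnffSffnffnn   [S -> f S f]
nnffnffSffnffnn ⇒ nnffnffnSnffnffnn   [S -> n S n]
nnffnffnSnffnffnn ⇒ nnffnffnnffnffnn   [S -> λ]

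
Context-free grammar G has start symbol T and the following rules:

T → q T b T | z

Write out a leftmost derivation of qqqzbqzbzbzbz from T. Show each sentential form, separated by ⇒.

T ⇒ qTbT   [T → q T b T]
qTbT ⇒ qqTbTbT   [T → q T b T]
qqTbTbT ⇒ qqqTbTbTbT   [T → q T b T]
qqqTbTbTbT ⇒ qqqzbTbTbT   [T → z]
qqqzbTbTbT ⇒ qqqzbqTbTbTbT   [T → q T b T]
qqqzbqTbTbTbT ⇒ qqqzbqzbTbTbT   [T → z]
qqqzbqzbTbTbT ⇒ qqqzbqzbzbTbT   [T → z]
qqqzbqzbzbTbT ⇒ qqqzbqzbzbzbT   [T → z]
qqqzbqzbzbzbT ⇒ qqqzbqzbzbzbz   [T → z]

T ⇒ qTbT ⇒ qqTbTbT ⇒ qqqTbTbTbT ⇒ qqqzbTbTbT ⇒ qqqzbqTbTbTbT ⇒ qqqzbqzbTbTbT ⇒ qqqzbqzbzbTbT ⇒ qqqzbqzbzbzbT ⇒ qqqzbqzbzbzbz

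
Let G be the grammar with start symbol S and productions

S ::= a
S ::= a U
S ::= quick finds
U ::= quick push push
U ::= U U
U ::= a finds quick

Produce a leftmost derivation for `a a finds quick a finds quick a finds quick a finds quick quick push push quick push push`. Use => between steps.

S => a U => a U U => a U U U => a U U U U => a U U U U U => a U U U U U U => a a finds quick U U U U U => a a finds quick a finds quick U U U U => a a finds quick a finds quick a finds quick U U U => a a finds quick a finds quick a finds quick a finds quick U U => a a finds quick a finds quick a finds quick a finds quick quick push push U => a a finds quick a finds quick a finds quick a finds quick quick push push quick push push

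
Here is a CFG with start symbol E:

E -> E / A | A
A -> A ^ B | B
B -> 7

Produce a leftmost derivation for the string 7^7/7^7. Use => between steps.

E => E/A   [E -> E / A]
E/A => A/A   [E -> A]
A/A => A^B/A   [A -> A ^ B]
A^B/A => B^B/A   [A -> B]
B^B/A => 7^B/A   [B -> 7]
7^B/A => 7^7/A   [B -> 7]
7^7/A => 7^7/A^B   [A -> A ^ B]
7^7/A^B => 7^7/B^B   [A -> B]
7^7/B^B => 7^7/7^B   [B -> 7]
7^7/7^B => 7^7/7^7   [B -> 7]

E => E/A => A/A => A^B/A => B^B/A => 7^B/A => 7^7/A => 7^7/A^B => 7^7/B^B => 7^7/7^B => 7^7/7^7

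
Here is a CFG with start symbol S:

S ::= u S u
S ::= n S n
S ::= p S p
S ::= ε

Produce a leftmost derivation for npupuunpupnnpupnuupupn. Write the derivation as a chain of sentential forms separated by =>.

S=>nSn=>npSpn=>npuSupn=>npupSpupn=>npupuSupupn=>npupuuSuupupn=>npupuunSnuupupn=>npupuunpSpnuupupn=>npupuunpuSupnuupupn=>npupuunpupSpupnuupupn=>npupuunpupnSnpupnuupupn=>npupuunpupnnpupnuupupn

S => nSn   [S ::= n S n]
nSn => npSpn   [S ::= p S p]
npSpn => npuSupn   [S ::= u S u]
npuSupn => npupSpupn   [S ::= p S p]
npupSpupn => npupuSupupn   [S ::= u S u]
npupuSupupn => npupuuSuupupn   [S ::= u S u]
npupuuSuupupn => npupuunSnuupupn   [S ::= n S n]
npupuunSnuupupn => npupuunpSpnuupupn   [S ::= p S p]
npupuunpSpnuupupn => npupuunpuSupnuupupn   [S ::= u S u]
npupuunpuSupnuupupn => npupuunpupSpupnuupupn   [S ::= p S p]
npupuunpupSpupnuupupn => npupuunpupnSnpupnuupupn   [S ::= n S n]
npupuunpupnSnpupnuupupn => npupuunpupnnpupnuupupn   [S ::= ε]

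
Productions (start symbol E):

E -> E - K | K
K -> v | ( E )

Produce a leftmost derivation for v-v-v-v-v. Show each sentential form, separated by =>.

E => E-K   [E -> E - K]
E-K => E-K-K   [E -> E - K]
E-K-K => E-K-K-K   [E -> E - K]
E-K-K-K => E-K-K-K-K   [E -> E - K]
E-K-K-K-K => K-K-K-K-K   [E -> K]
K-K-K-K-K => v-K-K-K-K   [K -> v]
v-K-K-K-K => v-v-K-K-K   [K -> v]
v-v-K-K-K => v-v-v-K-K   [K -> v]
v-v-v-K-K => v-v-v-v-K   [K -> v]
v-v-v-v-K => v-v-v-v-v   [K -> v]

E => E-K => E-K-K => E-K-K-K => E-K-K-K-K => K-K-K-K-K => v-K-K-K-K => v-v-K-K-K => v-v-v-K-K => v-v-v-v-K => v-v-v-v-v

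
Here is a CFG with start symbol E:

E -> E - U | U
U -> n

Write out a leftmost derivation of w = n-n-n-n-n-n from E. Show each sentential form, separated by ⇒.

E⇒E-U⇒E-U-U⇒E-U-U-U⇒E-U-U-U-U⇒E-U-U-U-U-U⇒U-U-U-U-U-U⇒n-U-U-U-U-U⇒n-n-U-U-U-U⇒n-n-n-U-U-U⇒n-n-n-n-U-U⇒n-n-n-n-n-U⇒n-n-n-n-n-n

E ⇒ E-U   [E -> E - U]
E-U ⇒ E-U-U   [E -> E - U]
E-U-U ⇒ E-U-U-U   [E -> E - U]
E-U-U-U ⇒ E-U-U-U-U   [E -> E - U]
E-U-U-U-U ⇒ E-U-U-U-U-U   [E -> E - U]
E-U-U-U-U-U ⇒ U-U-U-U-U-U   [E -> U]
U-U-U-U-U-U ⇒ n-U-U-U-U-U   [U -> n]
n-U-U-U-U-U ⇒ n-n-U-U-U-U   [U -> n]
n-n-U-U-U-U ⇒ n-n-n-U-U-U   [U -> n]
n-n-n-U-U-U ⇒ n-n-n-n-U-U   [U -> n]
n-n-n-n-U-U ⇒ n-n-n-n-n-U   [U -> n]
n-n-n-n-n-U ⇒ n-n-n-n-n-n   [U -> n]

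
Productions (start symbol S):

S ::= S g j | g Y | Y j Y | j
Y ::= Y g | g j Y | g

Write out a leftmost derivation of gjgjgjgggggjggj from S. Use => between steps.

S=>Sgj=>YjYgj=>YgjYgj=>gjYgjYgj=>gjgjYgjYgj=>gjgjYggjYgj=>gjgjYgggjYgj=>gjgjgjYgggjYgj=>gjgjgjYggggjYgj=>gjgjgjgggggjYgj=>gjgjgjgggggjggj

S => Sgj   [S ::= S g j]
Sgj => YjYgj   [S ::= Y j Y]
YjYgj => YgjYgj   [Y ::= Y g]
YgjYgj => gjYgjYgj   [Y ::= g j Y]
gjYgjYgj => gjgjYgjYgj   [Y ::= g j Y]
gjgjYgjYgj => gjgjYggjYgj   [Y ::= Y g]
gjgjYggjYgj => gjgjYgggjYgj   [Y ::= Y g]
gjgjYgggjYgj => gjgjgjYgggjYgj   [Y ::= g j Y]
gjgjgjYgggjYgj => gjgjgjYggggjYgj   [Y ::= Y g]
gjgjgjYggggjYgj => gjgjgjgggggjYgj   [Y ::= g]
gjgjgjgggggjYgj => gjgjgjgggggjggj   [Y ::= g]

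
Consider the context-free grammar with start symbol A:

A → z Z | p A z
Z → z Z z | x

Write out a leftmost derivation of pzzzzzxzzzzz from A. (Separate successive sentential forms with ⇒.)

A ⇒ pAz   [A → p A z]
pAz ⇒ pzZz   [A → z Z]
pzZz ⇒ pzzZzz   [Z → z Z z]
pzzZzz ⇒ pzzzZzzz   [Z → z Z z]
pzzzZzzz ⇒ pzzzzZzzzz   [Z → z Z z]
pzzzzZzzzz ⇒ pzzzzzZzzzzz   [Z → z Z z]
pzzzzzZzzzzz ⇒ pzzzzzxzzzzz   [Z → x]

A⇒pAz⇒pzZz⇒pzzZzz⇒pzzzZzzz⇒pzzzzZzzzz⇒pzzzzzZzzzzz⇒pzzzzzxzzzzz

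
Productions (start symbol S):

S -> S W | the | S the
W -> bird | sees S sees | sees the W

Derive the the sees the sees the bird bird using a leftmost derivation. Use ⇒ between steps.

S ⇒ S W ⇒ S W W ⇒ S the W W ⇒ the the W W ⇒ the the sees the W W ⇒ the the sees the sees the W W ⇒ the the sees the sees the bird W ⇒ the the sees the sees the bird bird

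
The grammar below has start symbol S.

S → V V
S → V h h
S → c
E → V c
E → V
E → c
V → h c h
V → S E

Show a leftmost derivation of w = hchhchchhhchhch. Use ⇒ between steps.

S ⇒ VV ⇒ SEV ⇒ VhhEV ⇒ SEhhEV ⇒ VVEhhEV ⇒ hchVEhhEV ⇒ hchhchEhhEV ⇒ hchhchchhEV ⇒ hchhchchhVV ⇒ hchhchchhhchV ⇒ hchhchchhhchhch

S ⇒ VV   [S → V V]
VV ⇒ SEV   [V → S E]
SEV ⇒ VhhEV   [S → V h h]
VhhEV ⇒ SEhhEV   [V → S E]
SEhhEV ⇒ VVEhhEV   [S → V V]
VVEhhEV ⇒ hchVEhhEV   [V → h c h]
hchVEhhEV ⇒ hchhchEhhEV   [V → h c h]
hchhchEhhEV ⇒ hchhchchhEV   [E → c]
hchhchchhEV ⇒ hchhchchhVV   [E → V]
hchhchchhVV ⇒ hchhchchhhchV   [V → h c h]
hchhchchhhchV ⇒ hchhchchhhchhch   [V → h c h]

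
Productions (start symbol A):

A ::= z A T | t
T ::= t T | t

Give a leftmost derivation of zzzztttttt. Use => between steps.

A => zAT => zzATT => zzzATTT => zzzzATTTT => zzzztTTTT => zzzzttTTTT => zzzztttTTT => zzzzttttTT => zzzztttttT => zzzztttttt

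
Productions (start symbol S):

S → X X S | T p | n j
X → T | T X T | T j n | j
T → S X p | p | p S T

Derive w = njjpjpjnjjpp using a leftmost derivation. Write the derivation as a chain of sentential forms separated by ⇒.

S ⇒ Tp ⇒ SXpp ⇒ XXSXpp ⇒ TXTXSXpp ⇒ SXpXTXSXpp ⇒ njXpXTXSXpp ⇒ njjpXTXSXpp ⇒ njjpjTXSXpp ⇒ njjpjpXSXpp ⇒ njjpjpjSXpp ⇒ njjpjpjnjXpp ⇒ njjpjpjnjjpp

S ⇒ Tp   [S → T p]
Tp ⇒ SXpp   [T → S X p]
SXpp ⇒ XXSXpp   [S → X X S]
XXSXpp ⇒ TXTXSXpp   [X → T X T]
TXTXSXpp ⇒ SXpXTXSXpp   [T → S X p]
SXpXTXSXpp ⇒ njXpXTXSXpp   [S → n j]
njXpXTXSXpp ⇒ njjpXTXSXpp   [X → j]
njjpXTXSXpp ⇒ njjpjTXSXpp   [X → j]
njjpjTXSXpp ⇒ njjpjpXSXpp   [T → p]
njjpjpXSXpp ⇒ njjpjpjSXpp   [X → j]
njjpjpjSXpp ⇒ njjpjpjnjXpp   [S → n j]
njjpjpjnjXpp ⇒ njjpjpjnjjpp   [X → j]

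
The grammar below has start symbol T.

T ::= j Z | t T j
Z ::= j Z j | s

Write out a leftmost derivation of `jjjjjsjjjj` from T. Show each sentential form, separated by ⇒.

T ⇒ jZ   [T ::= j Z]
jZ ⇒ jjZj   [Z ::= j Z j]
jjZj ⇒ jjjZjj   [Z ::= j Z j]
jjjZjj ⇒ jjjjZjjj   [Z ::= j Z j]
jjjjZjjj ⇒ jjjjjZjjjj   [Z ::= j Z j]
jjjjjZjjjj ⇒ jjjjjsjjjj   [Z ::= s]

T⇒jZ⇒jjZj⇒jjjZjj⇒jjjjZjjj⇒jjjjjZjjjj⇒jjjjjsjjjj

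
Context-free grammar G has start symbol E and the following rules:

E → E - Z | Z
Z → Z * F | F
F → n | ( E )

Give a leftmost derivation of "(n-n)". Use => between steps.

E => Z   [E → Z]
Z => F   [Z → F]
F => (E)   [F → ( E )]
(E) => (E-Z)   [E → E - Z]
(E-Z) => (Z-Z)   [E → Z]
(Z-Z) => (F-Z)   [Z → F]
(F-Z) => (n-Z)   [F → n]
(n-Z) => (n-F)   [Z → F]
(n-F) => (n-n)   [F → n]

E => Z => F => (E) => (E-Z) => (Z-Z) => (F-Z) => (n-Z) => (n-F) => (n-n)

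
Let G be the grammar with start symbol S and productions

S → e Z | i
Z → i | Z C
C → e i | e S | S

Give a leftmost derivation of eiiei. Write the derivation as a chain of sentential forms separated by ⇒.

S ⇒ eZ ⇒ eZC ⇒ eZCC ⇒ eiCC ⇒ eiSC ⇒ eiiC ⇒ eiiei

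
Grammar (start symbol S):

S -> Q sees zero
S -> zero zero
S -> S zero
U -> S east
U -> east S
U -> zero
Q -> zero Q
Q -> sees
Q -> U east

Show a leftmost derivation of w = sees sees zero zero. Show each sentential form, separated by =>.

S => S zero => Q sees zero zero => sees sees zero zero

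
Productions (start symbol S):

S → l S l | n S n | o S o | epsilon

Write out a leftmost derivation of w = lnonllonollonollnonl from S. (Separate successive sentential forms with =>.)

S => lSl   [S → l S l]
lSl => lnSnl   [S → n S n]
lnSnl => lnoSonl   [S → o S o]
lnoSonl => lnonSnonl   [S → n S n]
lnonSnonl => lnonlSlnonl   [S → l S l]
lnonlSlnonl => lnonllSllnonl   [S → l S l]
lnonllSllnonl => lnonlloSollnonl   [S → o S o]
lnonlloSollnonl => lnonllonSnollnonl   [S → n S n]
lnonllonSnollnonl => lnonllonoSonollnonl   [S → o S o]
lnonllonoSonollnonl => lnonllonolSlonollnonl   [S → l S l]
lnonllonolSlonollnonl => lnonllonollonollnonl   [S → epsilon]

S => lSl => lnSnl => lnoSonl => lnonSnonl => lnonlSlnonl => lnonllSllnonl => lnonlloSollnonl => lnonllonSnollnonl => lnonllonoSonollnonl => lnonllonolSlonollnonl => lnonllonollonollnonl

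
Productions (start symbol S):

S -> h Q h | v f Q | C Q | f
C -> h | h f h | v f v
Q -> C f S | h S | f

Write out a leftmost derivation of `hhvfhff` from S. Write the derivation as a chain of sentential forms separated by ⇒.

S ⇒ CQ   [S -> C Q]
CQ ⇒ hQ   [C -> h]
hQ ⇒ hhS   [Q -> h S]
hhS ⇒ hhvfQ   [S -> v f Q]
hhvfQ ⇒ hhvfCfS   [Q -> C f S]
hhvfCfS ⇒ hhvfhfS   [C -> h]
hhvfhfS ⇒ hhvfhff   [S -> f]

S ⇒ CQ ⇒ hQ ⇒ hhS ⇒ hhvfQ ⇒ hhvfCfS ⇒ hhvfhfS ⇒ hhvfhff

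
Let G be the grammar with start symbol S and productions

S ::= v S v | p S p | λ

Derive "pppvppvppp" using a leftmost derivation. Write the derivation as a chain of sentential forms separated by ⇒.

S ⇒ pSp ⇒ ppSpp ⇒ pppSppp ⇒ pppvSvppp ⇒ pppvpSpvppp ⇒ pppvppvppp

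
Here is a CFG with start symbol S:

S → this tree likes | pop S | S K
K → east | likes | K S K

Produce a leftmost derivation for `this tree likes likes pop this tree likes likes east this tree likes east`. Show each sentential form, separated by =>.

S => S K   [S → S K]
S K => this tree likes K   [S → this tree likes]
this tree likes K => this tree likes K S K   [K → K S K]
this tree likes K S K => this tree likes K S K S K   [K → K S K]
this tree likes K S K S K => this tree likes likes S K S K   [K → likes]
this tree likes likes S K S K => this tree likes likes pop S K S K   [S → pop S]
this tree likes likes pop S K S K => this tree likes likes pop S K K S K   [S → S K]
this tree likes likes pop S K K S K => this tree likes likes pop this tree likes K K S K   [S → this tree likes]
this tree likes likes pop this tree likes K K S K => this tree likes likes pop this tree likes likes K S K   [K → likes]
this tree likes likes pop this tree likes likes K S K => this tree likes likes pop this tree likes likes east S K   [K → east]
this tree likes likes pop this tree likes likes east S K => this tree likes likes pop this tree likes likes east this tree likes K   [S → this tree likes]
this tree likes likes pop this tree likes likes east this tree likes K => this tree likes likes pop this tree likes likes east this tree likes east   [K → east]

S => S K => this tree likes K => this tree likes K S K => this tree likes K S K S K => this tree likes likes S K S K => this tree likes likes pop S K S K => this tree likes likes pop S K K S K => this tree likes likes pop this tree likes K K S K => this tree likes likes pop this tree likes likes K S K => this tree likes likes pop this tree likes likes east S K => this tree likes likes pop this tree likes likes east this tree likes K => this tree likes likes pop this tree likes likes east this tree likes east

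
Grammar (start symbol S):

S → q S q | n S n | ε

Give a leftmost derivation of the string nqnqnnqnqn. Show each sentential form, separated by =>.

S=>nSn=>nqSqn=>nqnSnqn=>nqnqSqnqn=>nqnqnSnqnqn=>nqnqnnqnqn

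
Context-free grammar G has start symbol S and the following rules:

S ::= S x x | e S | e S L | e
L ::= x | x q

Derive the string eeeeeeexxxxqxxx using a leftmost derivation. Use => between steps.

S => eSL   [S ::= e S L]
eSL => eSxxL   [S ::= S x x]
eSxxL => eeSxxL   [S ::= e S]
eeSxxL => eeeSLxxL   [S ::= e S L]
eeeSLxxL => eeeeSLxxL   [S ::= e S]
eeeeSLxxL => eeeeeSLLxxL   [S ::= e S L]
eeeeeSLLxxL => eeeeeeSLLxxL   [S ::= e S]
eeeeeeSLLxxL => eeeeeeSxxLLxxL   [S ::= S x x]
eeeeeeSxxLLxxL => eeeeeeexxLLxxL   [S ::= e]
eeeeeeexxLLxxL => eeeeeeexxxLxxL   [L ::= x]
eeeeeeexxxLxxL => eeeeeeexxxxqxxL   [L ::= x q]
eeeeeeexxxxqxxL => eeeeeeexxxxqxxx   [L ::= x]

S=>eSL=>eSxxL=>eeSxxL=>eeeSLxxL=>eeeeSLxxL=>eeeeeSLLxxL=>eeeeeeSLLxxL=>eeeeeeSxxLLxxL=>eeeeeeexxLLxxL=>eeeeeeexxxLxxL=>eeeeeeexxxxqxxL=>eeeeeeexxxxqxxx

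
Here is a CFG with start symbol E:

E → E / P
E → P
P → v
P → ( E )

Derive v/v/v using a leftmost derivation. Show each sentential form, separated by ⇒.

E ⇒ E/P ⇒ E/P/P ⇒ P/P/P ⇒ v/P/P ⇒ v/v/P ⇒ v/v/v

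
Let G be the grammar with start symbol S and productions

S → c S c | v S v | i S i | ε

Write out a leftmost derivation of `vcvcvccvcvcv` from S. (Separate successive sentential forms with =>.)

S=>vSv=>vcScv=>vcvSvcv=>vcvcScvcv=>vcvcvSvcvcv=>vcvcvcScvcvcv=>vcvcvccvcvcv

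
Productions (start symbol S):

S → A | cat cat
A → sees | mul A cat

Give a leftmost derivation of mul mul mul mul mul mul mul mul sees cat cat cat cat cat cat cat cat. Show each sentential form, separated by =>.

S => A => mul A cat => mul mul A cat cat => mul mul mul A cat cat cat => mul mul mul mul A cat cat cat cat => mul mul mul mul mul A cat cat cat cat cat => mul mul mul mul mul mul A cat cat cat cat cat cat => mul mul mul mul mul mul mul A cat cat cat cat cat cat cat => mul mul mul mul mul mul mul mul A cat cat cat cat cat cat cat cat => mul mul mul mul mul mul mul mul sees cat cat cat cat cat cat cat cat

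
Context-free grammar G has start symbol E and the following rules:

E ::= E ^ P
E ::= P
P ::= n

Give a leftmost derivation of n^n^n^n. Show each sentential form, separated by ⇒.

E ⇒ E^P   [E ::= E ^ P]
E^P ⇒ E^P^P   [E ::= E ^ P]
E^P^P ⇒ E^P^P^P   [E ::= E ^ P]
E^P^P^P ⇒ P^P^P^P   [E ::= P]
P^P^P^P ⇒ n^P^P^P   [P ::= n]
n^P^P^P ⇒ n^n^P^P   [P ::= n]
n^n^P^P ⇒ n^n^n^P   [P ::= n]
n^n^n^P ⇒ n^n^n^n   [P ::= n]

E⇒E^P⇒E^P^P⇒E^P^P^P⇒P^P^P^P⇒n^P^P^P⇒n^n^P^P⇒n^n^n^P⇒n^n^n^n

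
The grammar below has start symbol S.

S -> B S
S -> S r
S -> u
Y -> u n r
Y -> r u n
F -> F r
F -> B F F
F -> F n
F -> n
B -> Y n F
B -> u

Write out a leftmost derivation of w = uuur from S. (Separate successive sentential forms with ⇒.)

S ⇒ BS ⇒ uS ⇒ uBS ⇒ uuS ⇒ uuSr ⇒ uuur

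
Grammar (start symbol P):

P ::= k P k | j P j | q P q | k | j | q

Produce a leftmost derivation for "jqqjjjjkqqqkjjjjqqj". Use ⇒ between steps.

P ⇒ jPj   [P ::= j P j]
jPj ⇒ jqPqj   [P ::= q P q]
jqPqj ⇒ jqqPqqj   [P ::= q P q]
jqqPqqj ⇒ jqqjPjqqj   [P ::= j P j]
jqqjPjqqj ⇒ jqqjjPjjqqj   [P ::= j P j]
jqqjjPjjqqj ⇒ jqqjjjPjjjqqj   [P ::= j P j]
jqqjjjPjjjqqj ⇒ jqqjjjjPjjjjqqj   [P ::= j P j]
jqqjjjjPjjjjqqj ⇒ jqqjjjjkPkjjjjqqj   [P ::= k P k]
jqqjjjjkPkjjjjqqj ⇒ jqqjjjjkqPqkjjjjqqj   [P ::= q P q]
jqqjjjjkqPqkjjjjqqj ⇒ jqqjjjjkqqqkjjjjqqj   [P ::= q]

P ⇒ jPj ⇒ jqPqj ⇒ jqqPqqj ⇒ jqqjPjqqj ⇒ jqqjjPjjqqj ⇒ jqqjjjPjjjqqj ⇒ jqqjjjjPjjjjqqj ⇒ jqqjjjjkPkjjjjqqj ⇒ jqqjjjjkqPqkjjjjqqj ⇒ jqqjjjjkqqqkjjjjqqj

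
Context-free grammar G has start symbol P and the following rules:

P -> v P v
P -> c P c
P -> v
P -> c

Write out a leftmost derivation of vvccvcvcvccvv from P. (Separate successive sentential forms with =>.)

P => vPv => vvPvv => vvcPcvv => vvccPccvv => vvccvPvccvv => vvccvcPcvccvv => vvccvcvcvccvv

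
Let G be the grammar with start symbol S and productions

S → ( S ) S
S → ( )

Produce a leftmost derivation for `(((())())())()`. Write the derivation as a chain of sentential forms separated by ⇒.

S ⇒ (S)S ⇒ ((S)S)S ⇒ (((S)S)S)S ⇒ (((())S)S)S ⇒ (((())())S)S ⇒ (((())())())S ⇒ (((())())())()

S ⇒ (S)S   [S → ( S ) S]
(S)S ⇒ ((S)S)S   [S → ( S ) S]
((S)S)S ⇒ (((S)S)S)S   [S → ( S ) S]
(((S)S)S)S ⇒ (((())S)S)S   [S → ( )]
(((())S)S)S ⇒ (((())())S)S   [S → ( )]
(((())())S)S ⇒ (((())())())S   [S → ( )]
(((())())())S ⇒ (((())())())()   [S → ( )]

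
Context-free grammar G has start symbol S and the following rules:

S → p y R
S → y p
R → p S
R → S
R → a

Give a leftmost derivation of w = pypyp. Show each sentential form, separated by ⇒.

S⇒pyR⇒pypS⇒pypyp

S ⇒ pyR   [S → p y R]
pyR ⇒ pypS   [R → p S]
pypS ⇒ pypyp   [S → y p]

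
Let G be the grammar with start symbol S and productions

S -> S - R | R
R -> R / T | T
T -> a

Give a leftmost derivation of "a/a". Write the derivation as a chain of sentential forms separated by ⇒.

S ⇒ R ⇒ R/T ⇒ T/T ⇒ a/T ⇒ a/a

S ⇒ R   [S -> R]
R ⇒ R/T   [R -> R / T]
R/T ⇒ T/T   [R -> T]
T/T ⇒ a/T   [T -> a]
a/T ⇒ a/a   [T -> a]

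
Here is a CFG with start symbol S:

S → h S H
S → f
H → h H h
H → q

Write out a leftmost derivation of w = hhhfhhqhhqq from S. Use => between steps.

S=>hSH=>hhSHH=>hhhSHHH=>hhhfHHH=>hhhfhHhHH=>hhhfhhHhhHH=>hhhfhhqhhHH=>hhhfhhqhhqH=>hhhfhhqhhqq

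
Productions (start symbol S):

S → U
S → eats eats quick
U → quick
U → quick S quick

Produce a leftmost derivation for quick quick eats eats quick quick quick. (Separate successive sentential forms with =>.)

S => U => quick S quick => quick U quick => quick quick S quick quick => quick quick eats eats quick quick quick

S => U   [S → U]
U => quick S quick   [U → quick S quick]
quick S quick => quick U quick   [S → U]
quick U quick => quick quick S quick quick   [U → quick S quick]
quick quick S quick quick => quick quick eats eats quick quick quick   [S → eats eats quick]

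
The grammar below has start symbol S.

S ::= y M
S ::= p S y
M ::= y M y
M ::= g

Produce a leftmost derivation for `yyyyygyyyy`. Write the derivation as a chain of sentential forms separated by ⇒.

S⇒yM⇒yyMy⇒yyyMyy⇒yyyyMyyy⇒yyyyyMyyyy⇒yyyyygyyyy

S ⇒ yM   [S ::= y M]
yM ⇒ yyMy   [M ::= y M y]
yyMy ⇒ yyyMyy   [M ::= y M y]
yyyMyy ⇒ yyyyMyyy   [M ::= y M y]
yyyyMyyy ⇒ yyyyyMyyyy   [M ::= y M y]
yyyyyMyyyy ⇒ yyyyygyyyy   [M ::= g]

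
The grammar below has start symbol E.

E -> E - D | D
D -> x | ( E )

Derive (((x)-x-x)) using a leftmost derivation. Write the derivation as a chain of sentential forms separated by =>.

E => D   [E -> D]
D => (E)   [D -> ( E )]
(E) => (D)   [E -> D]
(D) => ((E))   [D -> ( E )]
((E)) => ((E-D))   [E -> E - D]
((E-D)) => ((E-D-D))   [E -> E - D]
((E-D-D)) => ((D-D-D))   [E -> D]
((D-D-D)) => (((E)-D-D))   [D -> ( E )]
(((E)-D-D)) => (((D)-D-D))   [E -> D]
(((D)-D-D)) => (((x)-D-D))   [D -> x]
(((x)-D-D)) => (((x)-x-D))   [D -> x]
(((x)-x-D)) => (((x)-x-x))   [D -> x]

E=>D=>(E)=>(D)=>((E))=>((E-D))=>((E-D-D))=>((D-D-D))=>(((E)-D-D))=>(((D)-D-D))=>(((x)-D-D))=>(((x)-x-D))=>(((x)-x-x))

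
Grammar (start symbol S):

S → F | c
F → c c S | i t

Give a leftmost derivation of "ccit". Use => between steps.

S=>F=>ccS=>ccF=>ccit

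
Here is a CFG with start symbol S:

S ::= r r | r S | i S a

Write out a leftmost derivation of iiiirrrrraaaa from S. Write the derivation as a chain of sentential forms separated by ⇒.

S ⇒ iSa ⇒ iiSaa ⇒ iiiSaaa ⇒ iiiiSaaaa ⇒ iiiirSaaaa ⇒ iiiirrSaaaa ⇒ iiiirrrSaaaa ⇒ iiiirrrrraaaa

S ⇒ iSa   [S ::= i S a]
iSa ⇒ iiSaa   [S ::= i S a]
iiSaa ⇒ iiiSaaa   [S ::= i S a]
iiiSaaa ⇒ iiiiSaaaa   [S ::= i S a]
iiiiSaaaa ⇒ iiiirSaaaa   [S ::= r S]
iiiirSaaaa ⇒ iiiirrSaaaa   [S ::= r S]
iiiirrSaaaa ⇒ iiiirrrSaaaa   [S ::= r S]
iiiirrrSaaaa ⇒ iiiirrrrraaaa   [S ::= r r]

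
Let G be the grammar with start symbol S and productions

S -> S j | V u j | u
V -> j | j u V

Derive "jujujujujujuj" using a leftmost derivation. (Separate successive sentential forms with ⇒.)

S⇒Vuj⇒juVuj⇒jujuVuj⇒jujujuVuj⇒jujujujuVuj⇒jujujujujuVuj⇒jujujujujujuj

S ⇒ Vuj   [S -> V u j]
Vuj ⇒ juVuj   [V -> j u V]
juVuj ⇒ jujuVuj   [V -> j u V]
jujuVuj ⇒ jujujuVuj   [V -> j u V]
jujujuVuj ⇒ jujujujuVuj   [V -> j u V]
jujujujuVuj ⇒ jujujujujuVuj   [V -> j u V]
jujujujujuVuj ⇒ jujujujujujuj   [V -> j]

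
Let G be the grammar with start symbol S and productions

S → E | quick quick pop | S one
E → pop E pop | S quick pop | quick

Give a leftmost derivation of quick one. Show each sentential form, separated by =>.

S => S one => E one => quick one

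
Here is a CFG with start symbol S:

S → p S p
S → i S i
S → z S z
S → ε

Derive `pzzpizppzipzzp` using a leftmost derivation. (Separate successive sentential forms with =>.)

S => pSp   [S → p S p]
pSp => pzSzp   [S → z S z]
pzSzp => pzzSzzp   [S → z S z]
pzzSzzp => pzzpSpzzp   [S → p S p]
pzzpSpzzp => pzzpiSipzzp   [S → i S i]
pzzpiSipzzp => pzzpizSzipzzp   [S → z S z]
pzzpizSzipzzp => pzzpizpSpzipzzp   [S → p S p]
pzzpizpSpzipzzp => pzzpizppzipzzp   [S → ε]

S => pSp => pzSzp => pzzSzzp => pzzpSpzzp => pzzpiSipzzp => pzzpizSzipzzp => pzzpizpSpzipzzp => pzzpizppzipzzp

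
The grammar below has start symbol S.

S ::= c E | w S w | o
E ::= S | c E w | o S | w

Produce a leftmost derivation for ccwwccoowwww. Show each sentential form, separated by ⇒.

S ⇒ cE ⇒ ccEw ⇒ ccSw ⇒ ccwSww ⇒ ccwwSwww ⇒ ccwwcEwww ⇒ ccwwccEwwww ⇒ ccwwccoSwwww ⇒ ccwwccoowwww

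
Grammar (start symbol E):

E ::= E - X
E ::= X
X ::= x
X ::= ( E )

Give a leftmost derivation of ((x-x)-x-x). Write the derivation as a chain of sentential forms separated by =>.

E => X => (E) => (E-X) => (E-X-X) => (X-X-X) => ((E)-X-X) => ((E-X)-X-X) => ((X-X)-X-X) => ((x-X)-X-X) => ((x-x)-X-X) => ((x-x)-x-X) => ((x-x)-x-x)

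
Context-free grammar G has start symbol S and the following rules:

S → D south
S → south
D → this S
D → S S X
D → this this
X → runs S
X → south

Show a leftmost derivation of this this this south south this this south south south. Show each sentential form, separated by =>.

S => D south => S S X south => D south S X south => this S south S X south => this D south south S X south => this this this south south S X south => this this this south south D south X south => this this this south south this this south X south => this this this south south this this south south south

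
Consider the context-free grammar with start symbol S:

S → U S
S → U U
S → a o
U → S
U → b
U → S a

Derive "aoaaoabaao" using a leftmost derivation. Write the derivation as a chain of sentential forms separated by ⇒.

S⇒US⇒SaS⇒UUaS⇒SaUaS⇒USaUaS⇒SaSaUaS⇒aoaSaUaS⇒aoaaoaUaS⇒aoaaoabaS⇒aoaaoabaao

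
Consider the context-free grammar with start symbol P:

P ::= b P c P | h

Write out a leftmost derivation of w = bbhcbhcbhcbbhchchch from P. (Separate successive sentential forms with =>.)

P => bPcP => bbPcPcP => bbhcPcP => bbhcbPcPcP => bbhcbhcPcP => bbhcbhcbPcPcP => bbhcbhcbhcPcP => bbhcbhcbhcbPcPcP => bbhcbhcbhcbbPcPcPcP => bbhcbhcbhcbbhcPcPcP => bbhcbhcbhcbbhchcPcP => bbhcbhcbhcbbhchchcP => bbhcbhcbhcbbhchchch

P => bPcP   [P ::= b P c P]
bPcP => bbPcPcP   [P ::= b P c P]
bbPcPcP => bbhcPcP   [P ::= h]
bbhcPcP => bbhcbPcPcP   [P ::= b P c P]
bbhcbPcPcP => bbhcbhcPcP   [P ::= h]
bbhcbhcPcP => bbhcbhcbPcPcP   [P ::= b P c P]
bbhcbhcbPcPcP => bbhcbhcbhcPcP   [P ::= h]
bbhcbhcbhcPcP => bbhcbhcbhcbPcPcP   [P ::= b P c P]
bbhcbhcbhcbPcPcP => bbhcbhcbhcbbPcPcPcP   [P ::= b P c P]
bbhcbhcbhcbbPcPcPcP => bbhcbhcbhcbbhcPcPcP   [P ::= h]
bbhcbhcbhcbbhcPcPcP => bbhcbhcbhcbbhchcPcP   [P ::= h]
bbhcbhcbhcbbhchcPcP => bbhcbhcbhcbbhchchcP   [P ::= h]
bbhcbhcbhcbbhchchcP => bbhcbhcbhcbbhchchch   [P ::= h]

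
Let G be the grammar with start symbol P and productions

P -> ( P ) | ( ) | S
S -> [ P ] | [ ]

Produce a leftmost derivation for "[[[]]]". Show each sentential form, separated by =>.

P => S   [P -> S]
S => [P]   [S -> [ P ]]
[P] => [S]   [P -> S]
[S] => [[P]]   [S -> [ P ]]
[[P]] => [[S]]   [P -> S]
[[S]] => [[[]]]   [S -> [ ]]

P => S => [P] => [S] => [[P]] => [[S]] => [[[]]]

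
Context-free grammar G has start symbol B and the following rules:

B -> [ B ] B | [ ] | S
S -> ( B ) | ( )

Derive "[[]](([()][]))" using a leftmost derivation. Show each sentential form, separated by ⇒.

B⇒[B]B⇒[[]]B⇒[[]]S⇒[[]](B)⇒[[]](S)⇒[[]]((B))⇒[[]](([B]B))⇒[[]](([S]B))⇒[[]](([()]B))⇒[[]](([()][]))

B ⇒ [B]B   [B -> [ B ] B]
[B]B ⇒ [[]]B   [B -> [ ]]
[[]]B ⇒ [[]]S   [B -> S]
[[]]S ⇒ [[]](B)   [S -> ( B )]
[[]](B) ⇒ [[]](S)   [B -> S]
[[]](S) ⇒ [[]]((B))   [S -> ( B )]
[[]]((B)) ⇒ [[]](([B]B))   [B -> [ B ] B]
[[]](([B]B)) ⇒ [[]](([S]B))   [B -> S]
[[]](([S]B)) ⇒ [[]](([()]B))   [S -> ( )]
[[]](([()]B)) ⇒ [[]](([()][]))   [B -> [ ]]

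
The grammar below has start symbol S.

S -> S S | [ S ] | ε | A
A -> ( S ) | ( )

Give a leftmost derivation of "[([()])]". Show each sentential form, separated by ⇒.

S ⇒ [S] ⇒ [A] ⇒ [(S)] ⇒ [([S])] ⇒ [([SS])] ⇒ [([AS])] ⇒ [([()S])] ⇒ [([()])]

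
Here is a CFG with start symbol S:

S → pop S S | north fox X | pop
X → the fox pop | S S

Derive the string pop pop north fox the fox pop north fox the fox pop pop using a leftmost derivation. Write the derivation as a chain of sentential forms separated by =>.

S => pop S S => pop pop S S S => pop pop north fox X S S => pop pop north fox the fox pop S S => pop pop north fox the fox pop north fox X S => pop pop north fox the fox pop north fox the fox pop S => pop pop north fox the fox pop north fox the fox pop pop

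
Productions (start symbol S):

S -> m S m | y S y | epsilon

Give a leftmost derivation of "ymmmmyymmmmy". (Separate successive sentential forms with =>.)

S => ySy   [S -> y S y]
ySy => ymSmy   [S -> m S m]
ymSmy => ymmSmmy   [S -> m S m]
ymmSmmy => ymmmSmmmy   [S -> m S m]
ymmmSmmmy => ymmmmSmmmmy   [S -> m S m]
ymmmmSmmmmy => ymmmmySymmmmy   [S -> y S y]
ymmmmySymmmmy => ymmmmyymmmmy   [S -> epsilon]

S=>ySy=>ymSmy=>ymmSmmy=>ymmmSmmmy=>ymmmmSmmmmy=>ymmmmySymmmmy=>ymmmmyymmmmy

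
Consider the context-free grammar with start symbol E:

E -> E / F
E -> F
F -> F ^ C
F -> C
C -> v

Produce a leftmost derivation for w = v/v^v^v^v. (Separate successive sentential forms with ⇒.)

E ⇒ E/F   [E -> E / F]
E/F ⇒ F/F   [E -> F]
F/F ⇒ C/F   [F -> C]
C/F ⇒ v/F   [C -> v]
v/F ⇒ v/F^C   [F -> F ^ C]
v/F^C ⇒ v/F^C^C   [F -> F ^ C]
v/F^C^C ⇒ v/F^C^C^C   [F -> F ^ C]
v/F^C^C^C ⇒ v/C^C^C^C   [F -> C]
v/C^C^C^C ⇒ v/v^C^C^C   [C -> v]
v/v^C^C^C ⇒ v/v^v^C^C   [C -> v]
v/v^v^C^C ⇒ v/v^v^v^C   [C -> v]
v/v^v^v^C ⇒ v/v^v^v^v   [C -> v]

E ⇒ E/F ⇒ F/F ⇒ C/F ⇒ v/F ⇒ v/F^C ⇒ v/F^C^C ⇒ v/F^C^C^C ⇒ v/C^C^C^C ⇒ v/v^C^C^C ⇒ v/v^v^C^C ⇒ v/v^v^v^C ⇒ v/v^v^v^v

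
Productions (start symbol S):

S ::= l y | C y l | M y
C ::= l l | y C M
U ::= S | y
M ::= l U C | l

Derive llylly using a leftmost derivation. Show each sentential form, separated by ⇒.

S ⇒ My   [S ::= M y]
My ⇒ lUCy   [M ::= l U C]
lUCy ⇒ lSCy   [U ::= S]
lSCy ⇒ lMyCy   [S ::= M y]
lMyCy ⇒ llyCy   [M ::= l]
llyCy ⇒ llylly   [C ::= l l]

S ⇒ My ⇒ lUCy ⇒ lSCy ⇒ lMyCy ⇒ llyCy ⇒ llylly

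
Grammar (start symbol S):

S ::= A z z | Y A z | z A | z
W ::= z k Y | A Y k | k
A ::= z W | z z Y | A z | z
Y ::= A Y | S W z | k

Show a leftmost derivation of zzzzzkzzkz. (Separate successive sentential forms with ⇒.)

S⇒zA⇒zzzY⇒zzzSWz⇒zzzAzzWz⇒zzzzzYzzWz⇒zzzzzkzzWz⇒zzzzzkzzkz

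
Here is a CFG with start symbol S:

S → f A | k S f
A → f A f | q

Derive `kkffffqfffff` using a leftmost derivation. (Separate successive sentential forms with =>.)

S => kSf => kkSff => kkfAff => kkffAfff => kkfffAffff => kkffffAfffff => kkffffqfffff

S => kSf   [S → k S f]
kSf => kkSff   [S → k S f]
kkSff => kkfAff   [S → f A]
kkfAff => kkffAfff   [A → f A f]
kkffAfff => kkfffAffff   [A → f A f]
kkfffAffff => kkffffAfffff   [A → f A f]
kkffffAfffff => kkffffqfffff   [A → q]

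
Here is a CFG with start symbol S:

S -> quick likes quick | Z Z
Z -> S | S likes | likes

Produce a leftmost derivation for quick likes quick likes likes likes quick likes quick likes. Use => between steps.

S => Z Z   [S -> Z Z]
Z Z => S likes Z   [Z -> S likes]
S likes Z => Z Z likes Z   [S -> Z Z]
Z Z likes Z => S likes Z likes Z   [Z -> S likes]
S likes Z likes Z => quick likes quick likes Z likes Z   [S -> quick likes quick]
quick likes quick likes Z likes Z => quick likes quick likes likes likes Z   [Z -> likes]
quick likes quick likes likes likes Z => quick likes quick likes likes likes S likes   [Z -> S likes]
quick likes quick likes likes likes S likes => quick likes quick likes likes likes quick likes quick likes   [S -> quick likes quick]

S => Z Z => S likes Z => Z Z likes Z => S likes Z likes Z => quick likes quick likes Z likes Z => quick likes quick likes likes likes Z => quick likes quick likes likes likes S likes => quick likes quick likes likes likes quick likes quick likes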